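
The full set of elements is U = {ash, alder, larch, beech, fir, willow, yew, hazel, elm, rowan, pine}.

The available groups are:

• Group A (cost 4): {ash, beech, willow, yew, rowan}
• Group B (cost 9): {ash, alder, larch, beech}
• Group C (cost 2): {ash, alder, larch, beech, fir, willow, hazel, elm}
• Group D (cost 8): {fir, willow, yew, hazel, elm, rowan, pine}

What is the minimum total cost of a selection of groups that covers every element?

10

C, D together cover every element (C ∪ D = {ash, alder, larch, beech, fir, willow, yew, hazel, elm, rowan, pine}); total cost 2 + 8 = 10.
The greedy pick C, A, D costs 14; no covering selection beats 10.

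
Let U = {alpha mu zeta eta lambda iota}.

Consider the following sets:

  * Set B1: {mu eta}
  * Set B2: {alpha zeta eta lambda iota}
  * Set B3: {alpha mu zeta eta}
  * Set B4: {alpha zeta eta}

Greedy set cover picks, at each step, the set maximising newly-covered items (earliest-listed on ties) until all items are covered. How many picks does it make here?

Greedy: pick B2 (covers 5 new) → pick B1 (covers 1 new). Total picks: 2.

2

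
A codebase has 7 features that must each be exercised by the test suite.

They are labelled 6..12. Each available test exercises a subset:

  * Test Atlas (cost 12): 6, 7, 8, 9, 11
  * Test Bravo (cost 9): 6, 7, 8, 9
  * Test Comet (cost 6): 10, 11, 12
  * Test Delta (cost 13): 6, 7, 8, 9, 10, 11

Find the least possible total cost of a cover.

Bravo, Comet together cover every feature (Bravo ∪ Comet = {6, 7, 8, 9, 10, 11, 12}); total cost 9 + 6 = 15.
No covering selection has total cost below 15.

15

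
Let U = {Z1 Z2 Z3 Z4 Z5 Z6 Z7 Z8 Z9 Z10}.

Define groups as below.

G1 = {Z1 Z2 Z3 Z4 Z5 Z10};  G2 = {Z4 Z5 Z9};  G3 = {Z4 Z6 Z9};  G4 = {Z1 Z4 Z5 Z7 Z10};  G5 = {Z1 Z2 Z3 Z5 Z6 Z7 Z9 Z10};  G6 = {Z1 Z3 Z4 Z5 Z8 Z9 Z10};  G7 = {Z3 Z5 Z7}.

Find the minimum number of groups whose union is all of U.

Take {G5, G6}. Their union is {Z1, Z2, Z3, Z4, Z5, Z6, Z7, Z8, Z9, Z10}, which is all 10 items.
No single group has all 10 items (the largest, G5, has 8), so 2 is optimal.

2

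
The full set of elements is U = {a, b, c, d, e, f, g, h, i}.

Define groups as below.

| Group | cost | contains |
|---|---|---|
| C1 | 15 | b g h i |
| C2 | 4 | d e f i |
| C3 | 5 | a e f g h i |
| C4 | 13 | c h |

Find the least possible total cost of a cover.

C1, C2, C3, C4 together cover every element (C1 ∪ C2 ∪ C3 ∪ C4 = {a, b, c, d, e, f, g, h, i}); total cost 15 + 4 + 5 + 13 = 37.
No covering selection has total cost below 37.

37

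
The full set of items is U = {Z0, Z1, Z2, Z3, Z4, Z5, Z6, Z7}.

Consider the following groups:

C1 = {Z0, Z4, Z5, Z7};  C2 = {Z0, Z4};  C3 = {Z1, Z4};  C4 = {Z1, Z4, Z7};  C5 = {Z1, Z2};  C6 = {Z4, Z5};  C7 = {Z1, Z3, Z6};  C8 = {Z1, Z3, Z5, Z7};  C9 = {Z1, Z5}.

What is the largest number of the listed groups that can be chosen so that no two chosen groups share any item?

2

C2, C7 are pairwise disjoint (C2={Z0,Z4}; C7={Z1,Z3,Z6}).
Every remaining group overlaps one of these, and no 3 of the listed groups are pairwise disjoint, so 2 is the maximum.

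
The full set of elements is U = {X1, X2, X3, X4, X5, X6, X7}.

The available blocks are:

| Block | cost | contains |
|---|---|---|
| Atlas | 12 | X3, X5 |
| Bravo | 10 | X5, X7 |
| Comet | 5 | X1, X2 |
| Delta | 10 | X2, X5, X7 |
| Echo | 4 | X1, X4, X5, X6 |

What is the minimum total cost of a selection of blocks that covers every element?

Atlas, Delta, Echo together cover every element (Atlas ∪ Delta ∪ Echo = {X1, X2, X3, X4, X5, X6, X7}); total cost 12 + 10 + 4 = 26.
The greedy pick Echo, Comet, Bravo, Atlas costs 31; no covering selection beats 26.

26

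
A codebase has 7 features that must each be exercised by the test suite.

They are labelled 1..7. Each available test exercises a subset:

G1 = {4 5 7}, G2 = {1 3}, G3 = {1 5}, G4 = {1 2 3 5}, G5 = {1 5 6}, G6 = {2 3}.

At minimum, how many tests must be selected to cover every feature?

Take {G1, G4, G5}. Their union is {1, 2, 3, 4, 5, 6, 7}, which is all 7 features.
Only G1 contains 4, so G1 is forced; the remaining 4 features need at least 2 more tests (each remaining test adds at most 3) — so at least 3 tests are needed, and 3 is optimal.

3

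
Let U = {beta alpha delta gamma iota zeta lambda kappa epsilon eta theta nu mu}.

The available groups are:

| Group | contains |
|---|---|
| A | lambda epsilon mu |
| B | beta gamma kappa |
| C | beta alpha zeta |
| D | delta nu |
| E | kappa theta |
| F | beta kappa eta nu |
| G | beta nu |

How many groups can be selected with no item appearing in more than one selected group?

A, C, D, E are pairwise disjoint (A={lambda,epsilon,mu}; C={beta,alpha,zeta}; D={delta,nu}; E={kappa,theta}).
Every remaining group overlaps one of these, and no 5 of the listed groups are pairwise disjoint, so 4 is the maximum.

4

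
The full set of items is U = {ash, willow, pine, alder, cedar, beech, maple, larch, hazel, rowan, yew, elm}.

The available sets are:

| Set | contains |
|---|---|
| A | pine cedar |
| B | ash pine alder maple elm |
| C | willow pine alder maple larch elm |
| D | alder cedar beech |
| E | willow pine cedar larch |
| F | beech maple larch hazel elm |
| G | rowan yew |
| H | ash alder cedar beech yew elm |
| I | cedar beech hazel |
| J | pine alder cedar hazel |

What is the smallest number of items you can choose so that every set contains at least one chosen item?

The 3 items {cedar, rowan, elm} hit every set.
The sets B, G, I are pairwise disjoint, so any hitting set needs a separate item for each — at least 3. Hence 3 is optimal.

3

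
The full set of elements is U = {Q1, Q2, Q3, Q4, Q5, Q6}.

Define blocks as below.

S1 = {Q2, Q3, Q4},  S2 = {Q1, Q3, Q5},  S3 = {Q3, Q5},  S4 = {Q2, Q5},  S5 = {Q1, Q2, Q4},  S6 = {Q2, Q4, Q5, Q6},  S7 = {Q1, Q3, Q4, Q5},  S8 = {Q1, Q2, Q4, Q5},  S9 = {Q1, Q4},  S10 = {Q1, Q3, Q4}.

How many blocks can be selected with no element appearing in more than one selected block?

S4, S10 are pairwise disjoint (S4={Q2,Q5}; S10={Q1,Q3,Q4}).
Every remaining block overlaps one of these, and no 3 of the listed blocks are pairwise disjoint, so 2 is the maximum.

2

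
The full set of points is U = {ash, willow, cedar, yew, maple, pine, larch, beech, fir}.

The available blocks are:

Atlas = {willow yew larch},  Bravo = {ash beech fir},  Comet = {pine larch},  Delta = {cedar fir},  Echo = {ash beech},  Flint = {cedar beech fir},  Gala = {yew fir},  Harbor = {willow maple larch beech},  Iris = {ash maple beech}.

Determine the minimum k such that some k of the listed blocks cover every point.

4

Atlas, Comet, Flint, and Iris cover everything between them: the union {ash, willow, cedar, yew, maple, pine, larch, beech, fir} is all of U.
Only Comet contains pine, so Comet is forced; the remaining 7 points need at least 3 more blocks (each remaining block adds at most 3) — so at least 4 blocks are needed, and 4 is optimal.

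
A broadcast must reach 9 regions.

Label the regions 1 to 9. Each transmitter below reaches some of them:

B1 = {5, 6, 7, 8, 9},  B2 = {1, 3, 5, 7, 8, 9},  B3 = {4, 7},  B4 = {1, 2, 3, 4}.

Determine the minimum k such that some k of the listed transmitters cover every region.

2

Take {B1, B4}. Their union is {1, 2, 3, 4, 5, 6, 7, 8, 9}, which is all 9 regions.
No single transmitter has all 9 regions (the largest, B2, has 6), so 2 is optimal.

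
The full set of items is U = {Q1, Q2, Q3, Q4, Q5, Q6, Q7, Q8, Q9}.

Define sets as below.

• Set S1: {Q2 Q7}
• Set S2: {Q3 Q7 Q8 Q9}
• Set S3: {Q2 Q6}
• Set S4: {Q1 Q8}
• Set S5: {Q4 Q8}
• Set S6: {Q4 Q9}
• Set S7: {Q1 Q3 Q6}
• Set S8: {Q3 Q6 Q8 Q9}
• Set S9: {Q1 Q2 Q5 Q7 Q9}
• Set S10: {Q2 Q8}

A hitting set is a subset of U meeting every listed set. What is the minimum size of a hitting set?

The 4 items {Q1, Q2, Q4, Q9} hit every set.
No choice of 3 items meets every set, so 4 is the minimum.

4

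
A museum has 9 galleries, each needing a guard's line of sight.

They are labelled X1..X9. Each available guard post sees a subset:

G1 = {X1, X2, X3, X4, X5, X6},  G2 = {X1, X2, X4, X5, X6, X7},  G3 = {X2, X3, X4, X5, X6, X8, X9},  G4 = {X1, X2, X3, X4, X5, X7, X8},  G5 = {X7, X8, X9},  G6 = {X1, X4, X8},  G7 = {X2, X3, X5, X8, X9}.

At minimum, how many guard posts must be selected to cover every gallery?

2

G1 and G5 together: G1 ∪ G5 = {X1, X2, X3, X4, X5, X6, X7, X8, X9} — every gallery is covered.
No single guard post has all 9 galleries (the largest, G3, has 7), so 2 is optimal.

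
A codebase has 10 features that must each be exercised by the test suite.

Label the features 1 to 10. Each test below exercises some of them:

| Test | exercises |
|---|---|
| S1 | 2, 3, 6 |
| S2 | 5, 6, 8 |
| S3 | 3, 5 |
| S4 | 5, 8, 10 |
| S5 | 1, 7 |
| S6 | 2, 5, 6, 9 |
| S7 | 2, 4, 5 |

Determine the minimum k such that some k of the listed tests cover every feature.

S1 and S4 and S5 and S6 and S7 together: S1 ∪ S4 ∪ S5 ∪ S6 ∪ S7 = {1, 2, 3, 4, 5, 6, 7, 8, 9, 10} — every feature is covered.
Only S7 contains 4, so S7 is forced; the remaining 7 features need at least 4 more tests (each remaining test adds at most 2) — so at least 5 tests are needed, and 5 is optimal.

5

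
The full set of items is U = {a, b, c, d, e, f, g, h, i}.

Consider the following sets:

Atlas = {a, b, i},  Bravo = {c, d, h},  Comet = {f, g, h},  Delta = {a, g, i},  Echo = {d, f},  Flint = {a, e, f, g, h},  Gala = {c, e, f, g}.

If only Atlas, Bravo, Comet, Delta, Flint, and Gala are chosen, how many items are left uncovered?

0

Union of Atlas, Bravo, Comet, Delta, Flint, Gala = {a, b, c, d, e, f, g, h, i} — that's every item, so 0 are uncovered.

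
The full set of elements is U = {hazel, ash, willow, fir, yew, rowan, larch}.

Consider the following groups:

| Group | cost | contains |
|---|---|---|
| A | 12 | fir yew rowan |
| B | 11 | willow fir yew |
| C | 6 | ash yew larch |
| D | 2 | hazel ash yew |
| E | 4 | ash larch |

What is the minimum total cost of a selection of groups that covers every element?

29

A, B, D, E together cover every element (A ∪ B ∪ D ∪ E = {hazel, ash, willow, fir, yew, rowan, larch}); total cost 12 + 11 + 2 + 4 = 29.
No covering selection has total cost below 29.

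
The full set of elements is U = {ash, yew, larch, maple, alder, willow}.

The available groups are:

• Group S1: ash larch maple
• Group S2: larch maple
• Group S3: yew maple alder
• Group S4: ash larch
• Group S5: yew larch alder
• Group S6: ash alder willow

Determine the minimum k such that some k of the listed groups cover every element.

S3, S4, and S6 cover everything between them: the union {ash, yew, larch, maple, alder, willow} is all of U.
Only S6 contains willow, so S6 is forced; the remaining 3 elements need at least 2 more groups (each remaining group adds at most 2) — so at least 3 groups are needed, and 3 is optimal.

3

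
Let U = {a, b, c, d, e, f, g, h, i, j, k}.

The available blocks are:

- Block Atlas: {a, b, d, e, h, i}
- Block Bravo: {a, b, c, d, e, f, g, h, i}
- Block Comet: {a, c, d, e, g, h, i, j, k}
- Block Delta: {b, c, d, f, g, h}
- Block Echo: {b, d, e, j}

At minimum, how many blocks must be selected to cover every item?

2

Take {Bravo, Comet}. Their union is {a, b, c, d, e, f, g, h, i, j, k}, which is all 11 items.
No single block has all 11 items (the largest, Bravo, has 9), so 2 is optimal.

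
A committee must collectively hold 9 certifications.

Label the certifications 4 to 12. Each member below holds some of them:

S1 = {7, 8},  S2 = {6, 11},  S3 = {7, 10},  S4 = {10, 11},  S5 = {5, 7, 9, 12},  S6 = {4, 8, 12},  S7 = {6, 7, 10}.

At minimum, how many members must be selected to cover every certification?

4

S2 and S4 and S5 and S6 together: S2 ∪ S4 ∪ S5 ∪ S6 = {4, 5, 6, 7, 8, 9, 10, 11, 12} — every certification is covered.
Only S5 contains 5, so S5 is forced; the remaining 5 certifications need at least 3 more members (each remaining member adds at most 2) — so at least 4 members are needed, and 4 is optimal.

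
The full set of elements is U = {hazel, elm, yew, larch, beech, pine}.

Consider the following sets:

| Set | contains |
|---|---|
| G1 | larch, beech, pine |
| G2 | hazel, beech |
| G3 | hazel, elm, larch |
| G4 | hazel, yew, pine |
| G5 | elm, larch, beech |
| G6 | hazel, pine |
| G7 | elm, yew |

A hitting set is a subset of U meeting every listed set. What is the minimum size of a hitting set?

3

Take H = {hazel, elm, beech}. Each listed set contains at least one of these, so H is a hitting set of size 3.
No choice of 2 elements meets every set, so 3 is the minimum.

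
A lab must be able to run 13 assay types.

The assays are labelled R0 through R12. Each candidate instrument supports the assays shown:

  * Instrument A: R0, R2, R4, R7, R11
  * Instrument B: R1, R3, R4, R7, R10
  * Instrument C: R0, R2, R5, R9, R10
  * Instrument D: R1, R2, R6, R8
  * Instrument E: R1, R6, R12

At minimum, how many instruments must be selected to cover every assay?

5

Take {A, B, C, D, E}. Their union is {R0, R1, R2, R3, R4, R5, R6, R7, R8, R9, R10, R11, R12}, which is all 13 assays.
No 4 of the 5 instruments cover everything (all 5 combinations miss at least one assay), so 5 is optimal.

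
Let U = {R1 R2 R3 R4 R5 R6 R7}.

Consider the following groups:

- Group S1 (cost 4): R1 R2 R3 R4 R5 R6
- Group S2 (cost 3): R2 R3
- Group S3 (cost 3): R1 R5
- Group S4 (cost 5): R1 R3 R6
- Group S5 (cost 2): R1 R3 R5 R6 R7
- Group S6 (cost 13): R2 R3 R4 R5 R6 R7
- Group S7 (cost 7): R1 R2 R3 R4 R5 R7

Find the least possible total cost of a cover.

6

S1, S5 together cover every item (S1 ∪ S5 = {R1, R2, R3, R4, R5, R6, R7}); total cost 4 + 2 = 6.
No covering selection has total cost below 6.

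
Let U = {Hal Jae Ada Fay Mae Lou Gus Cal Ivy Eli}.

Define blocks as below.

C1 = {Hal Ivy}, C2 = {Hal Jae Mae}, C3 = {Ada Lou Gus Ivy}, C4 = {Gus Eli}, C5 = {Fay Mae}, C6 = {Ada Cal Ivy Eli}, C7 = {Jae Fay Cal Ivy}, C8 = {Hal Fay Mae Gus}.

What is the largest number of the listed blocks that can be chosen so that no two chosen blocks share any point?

3

C1, C4, C5 are pairwise disjoint (C1={Hal,Ivy}; C4={Gus,Eli}; C5={Fay,Mae}).
Every remaining block overlaps one of these, and no 4 of the listed blocks are pairwise disjoint, so 3 is the maximum.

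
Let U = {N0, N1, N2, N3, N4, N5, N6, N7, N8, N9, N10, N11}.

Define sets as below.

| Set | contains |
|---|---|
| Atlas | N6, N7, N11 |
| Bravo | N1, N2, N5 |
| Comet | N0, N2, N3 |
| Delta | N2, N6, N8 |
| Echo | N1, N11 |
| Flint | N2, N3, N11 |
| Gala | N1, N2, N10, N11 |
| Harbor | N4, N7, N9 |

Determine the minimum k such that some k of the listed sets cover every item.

Take {Bravo, Comet, Delta, Gala, Harbor}. Their union is {N0, N1, N2, N3, N4, N5, N6, N7, N8, N9, N10, N11}, which is all 12 items.
No 4 of the 8 sets cover everything (all 70 combinations miss at least one item), so 5 is optimal.

5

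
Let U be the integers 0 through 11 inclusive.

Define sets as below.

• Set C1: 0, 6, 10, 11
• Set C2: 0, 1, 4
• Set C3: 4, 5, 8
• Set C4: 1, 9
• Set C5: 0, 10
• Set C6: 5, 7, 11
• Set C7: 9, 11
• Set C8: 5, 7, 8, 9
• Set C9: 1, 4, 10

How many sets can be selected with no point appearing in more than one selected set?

3

C3, C5, C7 are pairwise disjoint (C3={4,5,8}; C5={0,10}; C7={9,11}).
Every remaining set overlaps one of these, and no 4 of the listed sets are pairwise disjoint, so 3 is the maximum.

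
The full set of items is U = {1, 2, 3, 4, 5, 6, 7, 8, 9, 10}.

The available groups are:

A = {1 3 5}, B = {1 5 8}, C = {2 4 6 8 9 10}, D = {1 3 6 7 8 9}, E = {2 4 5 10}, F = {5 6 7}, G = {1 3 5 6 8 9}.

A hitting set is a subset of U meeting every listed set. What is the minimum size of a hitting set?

2

The 2 items {5, 6} hit every group.
The groups A, C are pairwise disjoint, so any hitting set needs a separate item for each — at least 2. Hence 2 is optimal.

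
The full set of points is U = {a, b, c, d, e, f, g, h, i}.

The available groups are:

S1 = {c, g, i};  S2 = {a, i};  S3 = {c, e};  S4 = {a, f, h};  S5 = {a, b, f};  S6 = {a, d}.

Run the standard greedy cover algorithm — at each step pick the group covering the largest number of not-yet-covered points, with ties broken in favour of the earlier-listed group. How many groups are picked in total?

5

Greedy: pick S1 (covers 3 new) → pick S4 (covers 3 new) → pick S3 (covers 1 new) → pick S5 (covers 1 new) → pick S6 (covers 1 new). Total picks: 5.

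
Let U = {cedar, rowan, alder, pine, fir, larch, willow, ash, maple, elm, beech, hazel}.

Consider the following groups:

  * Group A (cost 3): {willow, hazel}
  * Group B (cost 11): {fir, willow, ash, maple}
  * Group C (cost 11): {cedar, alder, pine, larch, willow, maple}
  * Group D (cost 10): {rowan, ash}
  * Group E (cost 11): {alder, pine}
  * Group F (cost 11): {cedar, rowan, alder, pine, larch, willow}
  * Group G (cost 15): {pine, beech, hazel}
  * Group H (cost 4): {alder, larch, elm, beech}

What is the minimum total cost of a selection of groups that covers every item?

A, B, F, H together cover every item (A ∪ B ∪ F ∪ H = {cedar, rowan, alder, pine, fir, larch, willow, ash, maple, elm, beech, hazel}); total cost 3 + 11 + 11 + 4 = 29.
No covering selection has total cost below 29.

29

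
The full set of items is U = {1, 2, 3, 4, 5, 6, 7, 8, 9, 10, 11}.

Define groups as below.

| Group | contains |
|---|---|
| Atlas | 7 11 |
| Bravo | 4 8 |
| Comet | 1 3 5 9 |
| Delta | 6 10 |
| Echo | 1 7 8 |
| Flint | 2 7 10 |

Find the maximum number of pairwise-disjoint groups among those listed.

4

Atlas, Bravo, Comet, Delta are pairwise disjoint (Atlas={7,11}; Bravo={4,8}; Comet={1,3,5,9}; Delta={6,10}).
Every remaining group overlaps one of these, and no 5 of the listed groups are pairwise disjoint, so 4 is the maximum.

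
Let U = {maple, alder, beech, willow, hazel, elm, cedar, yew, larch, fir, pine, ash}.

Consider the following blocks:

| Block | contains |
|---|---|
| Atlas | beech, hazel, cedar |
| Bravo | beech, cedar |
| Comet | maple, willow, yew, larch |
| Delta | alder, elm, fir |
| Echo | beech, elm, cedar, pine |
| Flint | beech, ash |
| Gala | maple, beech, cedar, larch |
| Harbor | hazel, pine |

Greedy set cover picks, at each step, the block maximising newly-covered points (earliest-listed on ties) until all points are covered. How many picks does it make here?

5

Greedy: pick Comet (covers 4 new) → pick Echo (covers 4 new) → pick Delta (covers 2 new) → pick Atlas (covers 1 new) → pick Flint (covers 1 new). Total picks: 5.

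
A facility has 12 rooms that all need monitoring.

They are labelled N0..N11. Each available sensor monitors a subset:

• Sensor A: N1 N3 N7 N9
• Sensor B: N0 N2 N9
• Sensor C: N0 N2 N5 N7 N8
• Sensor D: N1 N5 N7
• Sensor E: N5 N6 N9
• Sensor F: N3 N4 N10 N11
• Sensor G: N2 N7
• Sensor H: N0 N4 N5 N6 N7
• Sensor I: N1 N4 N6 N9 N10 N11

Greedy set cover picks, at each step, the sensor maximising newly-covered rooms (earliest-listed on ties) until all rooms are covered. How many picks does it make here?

3

Greedy: pick I (covers 6 new) → pick C (covers 5 new) → pick A (covers 1 new). Total picks: 3.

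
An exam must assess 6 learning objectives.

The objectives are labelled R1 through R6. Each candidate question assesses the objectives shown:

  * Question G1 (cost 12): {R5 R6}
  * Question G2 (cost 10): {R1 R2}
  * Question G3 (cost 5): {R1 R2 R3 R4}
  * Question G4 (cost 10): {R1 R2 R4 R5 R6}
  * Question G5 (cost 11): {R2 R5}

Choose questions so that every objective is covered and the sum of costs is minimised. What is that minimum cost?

15

G3, G4 together cover every objective (G3 ∪ G4 = {R1, R2, R3, R4, R5, R6}); total cost 5 + 10 = 15.
No covering selection has total cost below 15.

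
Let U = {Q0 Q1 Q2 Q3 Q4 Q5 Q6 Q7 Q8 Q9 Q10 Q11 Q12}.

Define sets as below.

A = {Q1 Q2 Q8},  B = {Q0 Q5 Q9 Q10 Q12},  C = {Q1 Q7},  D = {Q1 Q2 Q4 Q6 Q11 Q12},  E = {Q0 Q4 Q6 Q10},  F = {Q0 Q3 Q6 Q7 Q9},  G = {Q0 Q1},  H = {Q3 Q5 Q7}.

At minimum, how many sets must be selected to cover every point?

Take {A, B, D, H}. Their union is {Q0, Q1, Q2, Q3, Q4, Q5, Q6, Q7, Q8, Q9, Q10, Q11, Q12}, which is all 13 points.
No 3 of the 8 sets cover everything (all 56 combinations miss at least one point), so 4 is optimal.

4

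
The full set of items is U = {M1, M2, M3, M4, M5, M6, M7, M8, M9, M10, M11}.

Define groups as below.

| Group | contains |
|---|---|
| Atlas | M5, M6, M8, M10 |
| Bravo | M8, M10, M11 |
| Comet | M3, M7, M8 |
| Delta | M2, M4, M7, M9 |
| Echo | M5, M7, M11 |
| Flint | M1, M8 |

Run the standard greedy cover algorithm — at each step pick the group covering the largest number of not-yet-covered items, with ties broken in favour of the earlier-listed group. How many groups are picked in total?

5

Greedy: pick Atlas (covers 4 new) → pick Delta (covers 4 new) → pick Bravo (covers 1 new) → pick Comet (covers 1 new) → pick Flint (covers 1 new). Total picks: 5.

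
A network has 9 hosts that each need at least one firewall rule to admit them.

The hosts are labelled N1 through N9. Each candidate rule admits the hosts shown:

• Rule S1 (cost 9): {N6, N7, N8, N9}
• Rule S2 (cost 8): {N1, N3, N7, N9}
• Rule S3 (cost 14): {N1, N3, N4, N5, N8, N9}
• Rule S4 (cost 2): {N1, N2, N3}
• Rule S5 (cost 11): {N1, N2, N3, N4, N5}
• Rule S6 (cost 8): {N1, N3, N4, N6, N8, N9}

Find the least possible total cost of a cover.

S1, S5 together cover every host (S1 ∪ S5 = {N1, N2, N3, N4, N5, N6, N7, N8, N9}); total cost 9 + 11 = 20.
The greedy pick S4, S6, S2, S5 costs 29; no covering selection beats 20.

20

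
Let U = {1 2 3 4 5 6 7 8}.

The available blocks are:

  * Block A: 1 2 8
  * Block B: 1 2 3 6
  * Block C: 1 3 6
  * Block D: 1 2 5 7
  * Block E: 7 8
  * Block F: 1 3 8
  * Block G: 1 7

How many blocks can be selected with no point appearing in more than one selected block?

B, E are pairwise disjoint (B={1,2,3,6}; E={7,8}).
Every remaining block overlaps one of these, and no 3 of the listed blocks are pairwise disjoint, so 2 is the maximum.

2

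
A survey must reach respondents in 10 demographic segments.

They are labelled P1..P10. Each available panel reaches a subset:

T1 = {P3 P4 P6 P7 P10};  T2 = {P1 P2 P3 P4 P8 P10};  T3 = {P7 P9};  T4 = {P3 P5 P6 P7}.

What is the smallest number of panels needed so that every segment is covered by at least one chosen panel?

T2 and T3 and T4 together: T2 ∪ T3 ∪ T4 = {P1, P2, P3, P4, P5, P6, P7, P8, P9, P10} — every segment is covered.
Only T2 contains P1, so T2 is forced; the remaining 4 segments need at least 2 more panels (each remaining panel adds at most 3) — so at least 3 panels are needed, and 3 is optimal.

3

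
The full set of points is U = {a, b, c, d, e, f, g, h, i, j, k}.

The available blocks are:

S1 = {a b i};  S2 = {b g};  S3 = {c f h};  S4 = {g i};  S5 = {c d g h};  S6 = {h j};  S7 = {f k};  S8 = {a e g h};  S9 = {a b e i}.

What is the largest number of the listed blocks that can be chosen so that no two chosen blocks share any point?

S2, S6, S7 are pairwise disjoint (S2={b,g}; S6={h,j}; S7={f,k}).
Every remaining block overlaps one of these, and no 4 of the listed blocks are pairwise disjoint, so 3 is the maximum.

3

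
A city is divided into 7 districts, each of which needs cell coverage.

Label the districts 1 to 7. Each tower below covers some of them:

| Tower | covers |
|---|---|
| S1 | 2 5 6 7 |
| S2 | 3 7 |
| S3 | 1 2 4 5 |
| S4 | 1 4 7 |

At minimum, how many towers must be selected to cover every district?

3

Take {S1, S2, S4}. Their union is {1, 2, 3, 4, 5, 6, 7}, which is all 7 districts.
Only S2 contains 3, so S2 is forced; the remaining 5 districts need at least 2 more towers (each remaining tower adds at most 4) — so at least 3 towers are needed, and 3 is optimal.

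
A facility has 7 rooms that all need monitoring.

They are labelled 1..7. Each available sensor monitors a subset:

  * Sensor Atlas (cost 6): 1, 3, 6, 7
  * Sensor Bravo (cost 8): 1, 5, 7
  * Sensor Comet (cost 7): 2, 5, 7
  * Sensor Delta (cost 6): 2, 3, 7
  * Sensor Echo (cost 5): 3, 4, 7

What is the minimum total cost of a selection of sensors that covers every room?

18

Atlas, Comet, Echo together cover every room (Atlas ∪ Comet ∪ Echo = {1, 2, 3, 4, 5, 6, 7}); total cost 6 + 7 + 5 = 18.
No covering selection has total cost below 18.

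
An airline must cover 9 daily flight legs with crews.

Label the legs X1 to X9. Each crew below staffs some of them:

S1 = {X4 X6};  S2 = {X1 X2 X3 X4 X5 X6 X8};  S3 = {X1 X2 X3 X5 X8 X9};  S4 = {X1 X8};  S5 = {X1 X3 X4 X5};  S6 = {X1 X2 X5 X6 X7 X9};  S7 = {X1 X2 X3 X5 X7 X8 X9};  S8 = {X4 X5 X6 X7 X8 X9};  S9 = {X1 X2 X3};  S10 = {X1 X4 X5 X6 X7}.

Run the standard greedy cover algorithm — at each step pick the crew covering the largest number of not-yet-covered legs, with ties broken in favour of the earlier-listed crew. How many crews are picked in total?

Greedy: pick S2 (covers 7 new) → pick S6 (covers 2 new). Total picks: 2.

2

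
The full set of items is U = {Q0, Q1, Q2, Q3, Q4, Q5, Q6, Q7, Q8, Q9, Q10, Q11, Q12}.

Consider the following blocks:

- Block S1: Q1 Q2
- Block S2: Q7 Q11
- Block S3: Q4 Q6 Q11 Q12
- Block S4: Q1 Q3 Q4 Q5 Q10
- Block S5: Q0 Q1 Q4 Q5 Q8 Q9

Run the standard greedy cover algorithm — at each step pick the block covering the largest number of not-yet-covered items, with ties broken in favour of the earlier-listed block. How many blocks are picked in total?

Greedy: pick S5 (covers 6 new) → pick S3 (covers 3 new) → pick S4 (covers 2 new) → pick S1 (covers 1 new) → pick S2 (covers 1 new). Total picks: 5.

5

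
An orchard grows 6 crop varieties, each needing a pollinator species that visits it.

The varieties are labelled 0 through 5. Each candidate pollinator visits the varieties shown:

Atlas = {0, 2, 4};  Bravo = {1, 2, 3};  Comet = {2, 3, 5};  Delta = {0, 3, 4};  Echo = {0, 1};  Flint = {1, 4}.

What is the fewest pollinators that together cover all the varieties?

Atlas and Comet and Echo together: Atlas ∪ Comet ∪ Echo = {0, 1, 2, 3, 4, 5} — every variety is covered.
Only Comet contains 5, so Comet is forced; the remaining 3 varieties need at least 2 more pollinators (each remaining pollinator adds at most 2) — so at least 3 pollinators are needed, and 3 is optimal.

3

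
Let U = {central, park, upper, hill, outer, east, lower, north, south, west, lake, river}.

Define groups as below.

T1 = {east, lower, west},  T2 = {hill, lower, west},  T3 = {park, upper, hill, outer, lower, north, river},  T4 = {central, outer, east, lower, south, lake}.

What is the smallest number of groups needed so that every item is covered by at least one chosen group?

T1 and T3 and T4 together: T1 ∪ T3 ∪ T4 = {central, park, upper, hill, outer, east, lower, north, south, west, lake, river} — every item is covered.
Only T4 contains central, so T4 is forced; the remaining 6 items need at least 2 more groups (each remaining group adds at most 5) — so at least 3 groups are needed, and 3 is optimal.

3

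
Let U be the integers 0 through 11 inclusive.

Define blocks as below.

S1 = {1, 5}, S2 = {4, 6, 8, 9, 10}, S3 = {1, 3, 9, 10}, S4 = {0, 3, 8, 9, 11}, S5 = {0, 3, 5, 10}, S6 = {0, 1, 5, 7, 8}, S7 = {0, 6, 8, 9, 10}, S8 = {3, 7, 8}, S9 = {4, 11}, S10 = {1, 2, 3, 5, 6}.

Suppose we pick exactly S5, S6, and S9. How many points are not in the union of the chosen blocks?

Union of S5, S6, S9 = {0, 1, 3, 4, 5, 7, 8, 10, 11}.
Not covered: 2, 6, 9 — 3 points.

3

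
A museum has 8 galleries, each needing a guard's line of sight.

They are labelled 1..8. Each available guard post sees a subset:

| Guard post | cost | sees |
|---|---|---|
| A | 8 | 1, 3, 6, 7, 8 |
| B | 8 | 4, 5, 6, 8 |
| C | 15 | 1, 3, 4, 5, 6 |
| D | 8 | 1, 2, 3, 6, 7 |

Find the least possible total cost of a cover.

B, D together cover every gallery (B ∪ D = {1, 2, 3, 4, 5, 6, 7, 8}); total cost 8 + 8 = 16.
The greedy pick A, B, D costs 24; no covering selection beats 16.

16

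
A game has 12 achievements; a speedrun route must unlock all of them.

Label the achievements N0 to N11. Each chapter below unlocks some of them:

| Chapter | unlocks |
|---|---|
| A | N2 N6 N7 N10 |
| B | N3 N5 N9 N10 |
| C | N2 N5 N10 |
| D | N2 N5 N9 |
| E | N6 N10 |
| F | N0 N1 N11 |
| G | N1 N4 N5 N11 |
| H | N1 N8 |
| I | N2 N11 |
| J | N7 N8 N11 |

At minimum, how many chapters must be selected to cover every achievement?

5

A and B and F and G and J together: A ∪ B ∪ F ∪ G ∪ J = {N0, N1, N2, N3, N4, N5, N6, N7, N8, N9, N10, N11} — every achievement is covered.
No 4 of the 10 chapters cover everything (all 210 combinations miss at least one achievement), so 5 is optimal.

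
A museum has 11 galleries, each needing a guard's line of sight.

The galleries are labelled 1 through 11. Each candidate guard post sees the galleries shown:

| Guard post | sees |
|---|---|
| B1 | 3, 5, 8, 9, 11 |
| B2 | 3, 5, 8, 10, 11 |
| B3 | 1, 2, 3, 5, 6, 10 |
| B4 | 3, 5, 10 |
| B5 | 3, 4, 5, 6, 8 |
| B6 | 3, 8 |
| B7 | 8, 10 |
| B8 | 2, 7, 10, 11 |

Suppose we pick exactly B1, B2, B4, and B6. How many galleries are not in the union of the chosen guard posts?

Union of B1, B2, B4, B6 = {3, 5, 8, 9, 10, 11}.
Not covered: 1, 2, 4, 6, 7 — 5 galleries.

5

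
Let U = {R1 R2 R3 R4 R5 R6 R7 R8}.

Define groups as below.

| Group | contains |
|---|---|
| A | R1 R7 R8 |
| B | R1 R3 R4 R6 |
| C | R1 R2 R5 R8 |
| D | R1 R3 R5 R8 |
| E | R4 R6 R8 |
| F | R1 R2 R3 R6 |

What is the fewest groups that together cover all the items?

A and B and C together: A ∪ B ∪ C = {R1, R2, R3, R4, R5, R6, R7, R8} — every item is covered.
Only A contains R7, so A is forced; the remaining 5 items need at least 2 more groups (each remaining group adds at most 3) — so at least 3 groups are needed, and 3 is optimal.

3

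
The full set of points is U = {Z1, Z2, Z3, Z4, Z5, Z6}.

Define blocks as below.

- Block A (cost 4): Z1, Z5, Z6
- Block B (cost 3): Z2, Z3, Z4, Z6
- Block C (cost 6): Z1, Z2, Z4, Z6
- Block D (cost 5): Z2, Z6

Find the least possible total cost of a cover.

A, B together cover every point (A ∪ B = {Z1, Z2, Z3, Z4, Z5, Z6}); total cost 4 + 3 = 7.
No covering selection has total cost below 7.

7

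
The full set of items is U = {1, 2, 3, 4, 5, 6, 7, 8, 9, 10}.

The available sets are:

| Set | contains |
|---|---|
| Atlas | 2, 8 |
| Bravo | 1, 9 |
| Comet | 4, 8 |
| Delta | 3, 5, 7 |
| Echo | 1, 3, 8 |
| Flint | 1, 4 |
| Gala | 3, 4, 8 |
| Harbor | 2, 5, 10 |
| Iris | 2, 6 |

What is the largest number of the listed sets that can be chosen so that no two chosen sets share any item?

4

Bravo, Comet, Delta, Iris are pairwise disjoint (Bravo={1,9}; Comet={4,8}; Delta={3,5,7}; Iris={2,6}).
Every remaining set overlaps one of these, and no 5 of the listed sets are pairwise disjoint, so 4 is the maximum.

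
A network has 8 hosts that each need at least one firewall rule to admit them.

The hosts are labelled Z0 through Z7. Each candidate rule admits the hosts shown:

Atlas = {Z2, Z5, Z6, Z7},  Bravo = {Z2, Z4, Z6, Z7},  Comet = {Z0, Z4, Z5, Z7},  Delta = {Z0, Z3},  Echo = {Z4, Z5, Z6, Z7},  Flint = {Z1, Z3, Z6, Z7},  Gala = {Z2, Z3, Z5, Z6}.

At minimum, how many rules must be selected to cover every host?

3

Comet and Flint and Gala together: Comet ∪ Flint ∪ Gala = {Z0, Z1, Z2, Z3, Z4, Z5, Z6, Z7} — every host is covered.
Only Flint contains Z1, so Flint is forced; the remaining 4 hosts need at least 2 more rules (each remaining rule adds at most 3) — so at least 3 rules are needed, and 3 is optimal.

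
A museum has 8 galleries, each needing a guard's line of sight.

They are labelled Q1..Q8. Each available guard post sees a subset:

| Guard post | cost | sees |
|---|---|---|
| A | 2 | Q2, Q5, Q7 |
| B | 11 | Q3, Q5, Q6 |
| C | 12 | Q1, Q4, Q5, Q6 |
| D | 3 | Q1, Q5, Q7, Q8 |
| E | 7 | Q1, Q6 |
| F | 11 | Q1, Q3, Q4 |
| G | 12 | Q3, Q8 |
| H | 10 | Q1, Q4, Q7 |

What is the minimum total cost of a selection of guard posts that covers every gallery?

23

A, D, E, F together cover every gallery (A ∪ D ∪ E ∪ F = {Q1, Q2, Q3, Q4, Q5, Q6, Q7, Q8}); total cost 2 + 3 + 7 + 11 = 23.
The greedy pick A, D, B, H costs 26; no covering selection beats 23.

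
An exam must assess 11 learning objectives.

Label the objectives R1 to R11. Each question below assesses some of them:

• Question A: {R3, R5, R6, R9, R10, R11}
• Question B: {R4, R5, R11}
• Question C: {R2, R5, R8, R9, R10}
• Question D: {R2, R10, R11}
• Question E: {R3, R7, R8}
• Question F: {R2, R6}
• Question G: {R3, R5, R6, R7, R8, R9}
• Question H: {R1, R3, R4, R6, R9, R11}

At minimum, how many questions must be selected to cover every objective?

3

Take {C, G, H}. Their union is {R1, R2, R3, R4, R5, R6, R7, R8, R9, R10, R11}, which is all 11 objectives.
Only H contains R1, so H is forced; the remaining 5 objectives need at least 2 more questions (each remaining question adds at most 4) — so at least 3 questions are needed, and 3 is optimal.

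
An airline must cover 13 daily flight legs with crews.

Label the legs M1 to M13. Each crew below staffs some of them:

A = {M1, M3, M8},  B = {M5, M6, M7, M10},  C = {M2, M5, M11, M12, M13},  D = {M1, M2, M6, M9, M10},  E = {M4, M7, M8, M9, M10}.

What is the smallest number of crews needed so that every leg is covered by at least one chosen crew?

Take {A, C, D, E}. Their union is {M1, M2, M3, M4, M5, M6, M7, M8, M9, M10, M11, M12, M13}, which is all 13 legs.
No 3 of the 5 crews cover everything (all 10 combinations miss at least one leg), so 4 is optimal.

4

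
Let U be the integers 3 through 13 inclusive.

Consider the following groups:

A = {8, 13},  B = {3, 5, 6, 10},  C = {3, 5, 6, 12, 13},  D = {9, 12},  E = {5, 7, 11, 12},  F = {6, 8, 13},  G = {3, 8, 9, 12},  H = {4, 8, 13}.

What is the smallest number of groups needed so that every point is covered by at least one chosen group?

4

Take {B, D, E, H}. Their union is {3, 4, 5, 6, 7, 8, 9, 10, 11, 12, 13}, which is all 11 points.
Only E contains 7, so E is forced; the remaining 7 points need at least 3 more groups (each remaining group adds at most 3) — so at least 4 groups are needed, and 4 is optimal.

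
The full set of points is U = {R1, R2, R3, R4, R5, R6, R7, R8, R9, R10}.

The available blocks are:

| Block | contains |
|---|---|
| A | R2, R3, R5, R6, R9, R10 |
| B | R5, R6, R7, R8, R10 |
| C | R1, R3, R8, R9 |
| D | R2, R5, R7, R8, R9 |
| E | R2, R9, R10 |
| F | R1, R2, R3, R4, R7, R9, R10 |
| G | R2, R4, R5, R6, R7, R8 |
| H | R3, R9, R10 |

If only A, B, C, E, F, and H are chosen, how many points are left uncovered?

Union of A, B, C, E, F, H = {R1, R2, R3, R4, R5, R6, R7, R8, R9, R10} — that's every point, so 0 are uncovered.

0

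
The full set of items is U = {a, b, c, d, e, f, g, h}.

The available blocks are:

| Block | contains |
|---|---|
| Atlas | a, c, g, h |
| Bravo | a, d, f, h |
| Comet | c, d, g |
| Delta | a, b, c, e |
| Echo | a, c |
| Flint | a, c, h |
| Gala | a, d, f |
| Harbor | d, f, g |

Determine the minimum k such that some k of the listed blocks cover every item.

Take {Bravo, Comet, Delta}. Their union is {a, b, c, d, e, f, g, h}, which is all 8 items.
Only Delta contains b, so Delta is forced; the remaining 4 items need at least 2 more blocks (each remaining block adds at most 3) — so at least 3 blocks are needed, and 3 is optimal.

3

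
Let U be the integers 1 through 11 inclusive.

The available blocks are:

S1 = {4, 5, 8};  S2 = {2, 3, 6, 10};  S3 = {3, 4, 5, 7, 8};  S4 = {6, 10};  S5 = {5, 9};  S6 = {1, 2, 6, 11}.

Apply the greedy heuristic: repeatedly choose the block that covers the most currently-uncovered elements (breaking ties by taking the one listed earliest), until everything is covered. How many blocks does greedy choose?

Greedy: pick S3 (covers 5 new) → pick S6 (covers 4 new) → pick S2 (covers 1 new) → pick S5 (covers 1 new). Total picks: 4.

4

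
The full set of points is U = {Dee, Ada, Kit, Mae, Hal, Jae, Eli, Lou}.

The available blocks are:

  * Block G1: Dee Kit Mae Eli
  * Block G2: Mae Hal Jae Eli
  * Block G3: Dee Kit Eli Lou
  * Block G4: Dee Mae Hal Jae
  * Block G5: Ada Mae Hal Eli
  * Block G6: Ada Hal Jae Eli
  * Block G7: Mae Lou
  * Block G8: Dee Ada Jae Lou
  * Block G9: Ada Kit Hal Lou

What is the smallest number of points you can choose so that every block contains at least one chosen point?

H = {Ada, Mae, Lou} meets every block (each contains at least one member of H), and |H| = 3.
No choice of 2 points meets every block, so 3 is the minimum.

3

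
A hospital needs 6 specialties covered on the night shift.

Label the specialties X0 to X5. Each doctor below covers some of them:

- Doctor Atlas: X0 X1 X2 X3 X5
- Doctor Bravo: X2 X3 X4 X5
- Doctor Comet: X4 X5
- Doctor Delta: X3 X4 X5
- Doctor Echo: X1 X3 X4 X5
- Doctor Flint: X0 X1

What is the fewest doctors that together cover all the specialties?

2

Take {Atlas, Delta}. Their union is {X0, X1, X2, X3, X4, X5}, which is all 6 specialties.
No single doctor has all 6 specialties (the largest, Atlas, has 5), so 2 is optimal.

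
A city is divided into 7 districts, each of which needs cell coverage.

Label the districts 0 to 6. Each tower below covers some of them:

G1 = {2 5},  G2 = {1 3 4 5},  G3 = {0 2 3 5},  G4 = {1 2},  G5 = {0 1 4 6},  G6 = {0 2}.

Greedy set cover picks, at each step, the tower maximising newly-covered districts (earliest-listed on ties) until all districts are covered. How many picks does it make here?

3

Greedy: pick G2 (covers 4 new) → pick G3 (covers 2 new) → pick G5 (covers 1 new). Total picks: 3.
(The true minimum cover uses only 2 towers, so greedy is not optimal here.)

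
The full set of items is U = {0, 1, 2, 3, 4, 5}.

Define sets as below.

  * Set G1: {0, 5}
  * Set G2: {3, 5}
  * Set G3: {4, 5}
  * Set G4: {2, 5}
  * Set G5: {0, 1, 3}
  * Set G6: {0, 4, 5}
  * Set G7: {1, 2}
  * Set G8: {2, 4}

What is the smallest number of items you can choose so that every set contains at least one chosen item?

Take H = {2, 3, 5}. Each listed set contains at least one of these, so H is a hitting set of size 3.
No choice of 2 items meets every set, so 3 is the minimum.

3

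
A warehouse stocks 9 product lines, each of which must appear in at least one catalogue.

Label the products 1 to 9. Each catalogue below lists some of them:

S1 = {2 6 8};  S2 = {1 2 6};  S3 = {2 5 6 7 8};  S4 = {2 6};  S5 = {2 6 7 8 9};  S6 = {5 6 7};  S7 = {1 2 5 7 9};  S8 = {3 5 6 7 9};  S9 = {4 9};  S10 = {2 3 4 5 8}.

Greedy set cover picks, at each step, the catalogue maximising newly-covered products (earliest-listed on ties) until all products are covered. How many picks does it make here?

Greedy: pick S3 (covers 5 new) → pick S7 (covers 2 new) → pick S10 (covers 2 new). Total picks: 3.

3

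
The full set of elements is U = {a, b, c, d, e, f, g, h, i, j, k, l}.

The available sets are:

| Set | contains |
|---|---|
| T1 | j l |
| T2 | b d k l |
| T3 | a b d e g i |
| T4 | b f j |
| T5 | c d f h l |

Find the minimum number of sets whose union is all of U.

T2 and T3 and T4 and T5 together: T2 ∪ T3 ∪ T4 ∪ T5 = {a, b, c, d, e, f, g, h, i, j, k, l} — every element is covered.
No 3 of the 5 sets cover everything (all 10 combinations miss at least one element), so 4 is optimal.

4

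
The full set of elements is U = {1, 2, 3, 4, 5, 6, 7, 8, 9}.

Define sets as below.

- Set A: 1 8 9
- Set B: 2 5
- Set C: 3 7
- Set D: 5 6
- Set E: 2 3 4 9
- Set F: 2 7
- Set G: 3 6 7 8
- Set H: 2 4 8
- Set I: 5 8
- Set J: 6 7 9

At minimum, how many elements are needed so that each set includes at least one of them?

4

The 4 elements {2, 3, 6, 8} hit every set.
No choice of 3 elements meets every set, so 4 is the minimum.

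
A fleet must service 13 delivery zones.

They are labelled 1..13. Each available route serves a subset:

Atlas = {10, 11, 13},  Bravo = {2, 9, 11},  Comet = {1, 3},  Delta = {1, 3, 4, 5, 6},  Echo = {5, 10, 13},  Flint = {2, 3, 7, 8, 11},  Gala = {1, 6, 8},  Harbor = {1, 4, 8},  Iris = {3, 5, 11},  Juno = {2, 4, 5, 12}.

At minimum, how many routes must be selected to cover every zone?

Atlas and Bravo and Flint and Gala and Juno together: Atlas ∪ Bravo ∪ Flint ∪ Gala ∪ Juno = {1, 2, 3, 4, 5, 6, 7, 8, 9, 10, 11, 12, 13} — every zone is covered.
No 4 of the 10 routes cover everything (all 210 combinations miss at least one zone), so 5 is optimal.

5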